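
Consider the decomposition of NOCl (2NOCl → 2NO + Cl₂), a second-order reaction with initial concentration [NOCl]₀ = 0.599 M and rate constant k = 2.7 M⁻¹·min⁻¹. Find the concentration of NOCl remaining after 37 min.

0.009845 M

Step 1: For a second-order reaction: 1/[NOCl] = 1/[NOCl]₀ + kt
Step 2: 1/[NOCl] = 1/0.599 + 2.7 × 37
Step 3: 1/[NOCl] = 1.669 + 99.9 = 101.6
Step 4: [NOCl] = 1/101.6 = 0.009845 M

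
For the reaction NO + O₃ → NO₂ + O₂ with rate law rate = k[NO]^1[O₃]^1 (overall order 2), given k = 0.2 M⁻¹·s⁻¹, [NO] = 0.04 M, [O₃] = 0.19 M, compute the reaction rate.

0.00152 M/s

Step 1: The rate law is rate = k[NO]^1[O₃]^1, overall order = 1+1 = 2
Step 2: Substitute values: rate = 0.2 × (0.04)^1 × (0.19)^1
Step 3: rate = 0.2 × 0.04 × 0.19 = 0.00152 M/s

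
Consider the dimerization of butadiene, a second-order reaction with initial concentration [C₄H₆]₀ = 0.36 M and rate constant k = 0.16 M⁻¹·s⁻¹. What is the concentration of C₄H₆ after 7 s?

0.2566 M

Step 1: For a second-order reaction: 1/[C₄H₆] = 1/[C₄H₆]₀ + kt
Step 2: 1/[C₄H₆] = 1/0.36 + 0.16 × 7
Step 3: 1/[C₄H₆] = 2.778 + 1.12 = 3.898
Step 4: [C₄H₆] = 1/3.898 = 0.2566 M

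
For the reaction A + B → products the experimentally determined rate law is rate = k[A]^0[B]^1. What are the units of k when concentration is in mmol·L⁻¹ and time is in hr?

hr⁻¹

Step 1: Overall order = 0 + 1 = 1.
Step 2: rate has units mmol·L⁻¹·hr⁻¹; [A]^0[B]^1 has units (mmol·L⁻¹)^1.
Step 3: k = rate/([A]^0[B]^1), so units of k = (mmol·L⁻¹)^(1-1)·hr⁻¹ = hr⁻¹.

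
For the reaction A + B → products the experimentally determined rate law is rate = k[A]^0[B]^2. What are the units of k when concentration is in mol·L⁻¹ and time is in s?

(mol·L⁻¹)⁻¹·s⁻¹

Step 1: Overall order = 0 + 2 = 2.
Step 2: rate has units mol·L⁻¹·s⁻¹; [A]^0[B]^2 has units (mol·L⁻¹)^2.
Step 3: k = rate/([A]^0[B]^2), so units of k = (mol·L⁻¹)^(1-2)·s⁻¹ = (mol·L⁻¹)⁻¹·s⁻¹.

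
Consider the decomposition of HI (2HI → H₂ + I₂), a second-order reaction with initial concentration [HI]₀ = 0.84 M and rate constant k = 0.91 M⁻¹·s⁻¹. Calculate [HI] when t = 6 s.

0.1504 M

Step 1: For a second-order reaction: 1/[HI] = 1/[HI]₀ + kt
Step 2: 1/[HI] = 1/0.84 + 0.91 × 6
Step 3: 1/[HI] = 1.19 + 5.46 = 6.65
Step 4: [HI] = 1/6.65 = 0.1504 M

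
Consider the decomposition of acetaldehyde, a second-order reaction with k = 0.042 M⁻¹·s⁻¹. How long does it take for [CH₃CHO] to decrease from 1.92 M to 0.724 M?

20.49 s

Step 1: For second-order: t = (1/[CH₃CHO] - 1/[CH₃CHO]₀)/k
Step 2: t = (1/0.724 - 1/1.92)/0.042
Step 3: t = (1.381 - 0.5208)/0.042
Step 4: t = 0.8604/0.042 = 20.49 s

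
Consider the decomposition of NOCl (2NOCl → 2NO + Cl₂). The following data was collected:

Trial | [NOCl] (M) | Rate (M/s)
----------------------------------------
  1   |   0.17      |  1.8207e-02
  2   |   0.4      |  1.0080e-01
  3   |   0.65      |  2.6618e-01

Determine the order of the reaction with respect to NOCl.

second order (2)

Step 1: Compare trials to find order n where rate₂/rate₁ = ([NOCl]₂/[NOCl]₁)^n
Step 2: rate₂/rate₁ = 1.0080e-01/1.8207e-02 = 5.536
Step 3: [NOCl]₂/[NOCl]₁ = 0.4/0.17 = 2.353
Step 4: n = ln(5.536)/ln(2.353) = 2.00 ≈ 2
Step 5: The reaction is second order in NOCl.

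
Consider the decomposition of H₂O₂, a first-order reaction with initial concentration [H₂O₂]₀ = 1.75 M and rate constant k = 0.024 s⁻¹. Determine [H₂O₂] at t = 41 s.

0.6542 M

Step 1: For a first-order reaction: [H₂O₂] = [H₂O₂]₀ × e^(-kt)
Step 2: [H₂O₂] = 1.75 × e^(-0.024 × 41)
Step 3: [H₂O₂] = 1.75 × e^(-0.984)
Step 4: [H₂O₂] = 1.75 × 0.373813 = 0.6542 M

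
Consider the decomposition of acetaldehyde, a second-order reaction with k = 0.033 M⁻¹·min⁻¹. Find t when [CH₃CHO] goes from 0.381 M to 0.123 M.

166.8 min

Step 1: For second-order: t = (1/[CH₃CHO] - 1/[CH₃CHO]₀)/k
Step 2: t = (1/0.123 - 1/0.381)/0.033
Step 3: t = (8.13 - 2.625)/0.033
Step 4: t = 5.505/0.033 = 166.8 min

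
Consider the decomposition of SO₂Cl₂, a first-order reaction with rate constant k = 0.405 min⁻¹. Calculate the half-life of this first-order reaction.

1.711 min

Step 1: For a first-order reaction, t₁/₂ = ln(2)/k
Step 2: t₁/₂ = ln(2)/0.405
Step 3: t₁/₂ = 0.6931/0.405 = 1.711 min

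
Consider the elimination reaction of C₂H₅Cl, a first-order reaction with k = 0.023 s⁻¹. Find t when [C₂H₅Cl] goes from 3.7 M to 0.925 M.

60.27 s

Step 1: For first-order: t = ln([C₂H₅Cl]₀/[C₂H₅Cl])/k
Step 2: t = ln(3.7/0.925)/0.023
Step 3: t = ln(4)/0.023
Step 4: t = 1.386/0.023 = 60.27 s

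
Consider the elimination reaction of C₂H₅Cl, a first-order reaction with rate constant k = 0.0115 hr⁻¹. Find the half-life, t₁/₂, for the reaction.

60.27 hr

Step 1: For a first-order reaction, t₁/₂ = ln(2)/k
Step 2: t₁/₂ = ln(2)/0.0115
Step 3: t₁/₂ = 0.6931/0.0115 = 60.27 hr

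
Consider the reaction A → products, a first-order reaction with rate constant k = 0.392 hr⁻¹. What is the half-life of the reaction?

1.768 hr

Step 1: For a first-order reaction, t₁/₂ = ln(2)/k
Step 2: t₁/₂ = ln(2)/0.392
Step 3: t₁/₂ = 0.6931/0.392 = 1.768 hr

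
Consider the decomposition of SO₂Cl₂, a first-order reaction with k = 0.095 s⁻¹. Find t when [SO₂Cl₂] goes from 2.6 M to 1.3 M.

7.296 s

Step 1: For first-order: t = ln([SO₂Cl₂]₀/[SO₂Cl₂])/k
Step 2: t = ln(2.6/1.3)/0.095
Step 3: t = ln(2)/0.095
Step 4: t = 0.6931/0.095 = 7.296 s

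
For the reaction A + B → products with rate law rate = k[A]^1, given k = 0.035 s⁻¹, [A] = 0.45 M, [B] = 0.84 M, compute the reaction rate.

0.01575 M/s

Step 1: The rate law is rate = k[A]^1
Step 2: Note that the rate does not depend on [B] (zero order in B).
Step 3: rate = 0.035 × (0.45)^1 = 0.01575 M/s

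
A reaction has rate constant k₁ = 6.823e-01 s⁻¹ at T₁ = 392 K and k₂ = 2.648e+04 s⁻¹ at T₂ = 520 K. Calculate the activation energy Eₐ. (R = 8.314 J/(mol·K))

139.9 kJ/mol

Step 1: Use the two-temperature Arrhenius form: ln(k₂/k₁) = -Eₐ/R × (1/T₂ - 1/T₁)
Step 2: ln(k₂/k₁) = ln(2.648e+04/6.823e-01) = ln(38809.9) = 10.5664
Step 3: 1/T₂ - 1/T₁ = 1/520 - 1/392 = -6.279435e-04 K⁻¹
Step 4: Eₐ = -R × ln(k₂/k₁) / (1/T₂ - 1/T₁) = -8.314 × 10.5664 / -6.279435e-04
Step 5: Eₐ = 1.3990e+05 J/mol = 139.9 kJ/mol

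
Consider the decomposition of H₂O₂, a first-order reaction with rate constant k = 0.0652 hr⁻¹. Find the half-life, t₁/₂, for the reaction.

10.63 hr

Step 1: For a first-order reaction, t₁/₂ = ln(2)/k
Step 2: t₁/₂ = ln(2)/0.0652
Step 3: t₁/₂ = 0.6931/0.0652 = 10.63 hr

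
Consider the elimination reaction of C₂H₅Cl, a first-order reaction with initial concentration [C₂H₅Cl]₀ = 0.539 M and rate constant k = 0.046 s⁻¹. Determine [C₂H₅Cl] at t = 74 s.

0.01792 M

Step 1: For a first-order reaction: [C₂H₅Cl] = [C₂H₅Cl]₀ × e^(-kt)
Step 2: [C₂H₅Cl] = 0.539 × e^(-0.046 × 74)
Step 3: [C₂H₅Cl] = 0.539 × e^(-3.404)
Step 4: [C₂H₅Cl] = 0.539 × 0.03324 = 0.01792 M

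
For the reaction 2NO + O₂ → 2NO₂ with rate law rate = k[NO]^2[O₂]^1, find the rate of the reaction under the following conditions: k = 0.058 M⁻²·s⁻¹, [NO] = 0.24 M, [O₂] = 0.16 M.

0.0005345 M/s

Step 1: The rate law is rate = k[NO]^2[O₂]^1
Step 2: Substitute: rate = 0.058 × (0.24)^2 × (0.16)^1
Step 3: rate = 0.058 × 0.0576 × 0.16 = 0.000534528 M/s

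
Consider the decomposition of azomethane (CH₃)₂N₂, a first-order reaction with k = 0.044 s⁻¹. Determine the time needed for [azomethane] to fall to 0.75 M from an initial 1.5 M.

15.75 s

Step 1: For first-order: t = ln([azomethane]₀/[azomethane])/k
Step 2: t = ln(1.5/0.75)/0.044
Step 3: t = ln(2)/0.044
Step 4: t = 0.6931/0.044 = 15.75 s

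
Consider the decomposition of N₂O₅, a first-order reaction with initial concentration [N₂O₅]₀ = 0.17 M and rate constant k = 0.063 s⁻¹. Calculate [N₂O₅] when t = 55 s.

0.005316 M

Step 1: For a first-order reaction: [N₂O₅] = [N₂O₅]₀ × e^(-kt)
Step 2: [N₂O₅] = 0.17 × e^(-0.063 × 55)
Step 3: [N₂O₅] = 0.17 × e^(-3.465)
Step 4: [N₂O₅] = 0.17 × 0.031273 = 0.005316 M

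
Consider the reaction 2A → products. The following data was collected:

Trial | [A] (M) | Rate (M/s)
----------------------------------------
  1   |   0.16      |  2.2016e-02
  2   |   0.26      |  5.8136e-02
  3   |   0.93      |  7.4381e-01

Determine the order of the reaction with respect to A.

second order (2)

Step 1: Compare trials to find order n where rate₂/rate₁ = ([A]₂/[A]₁)^n
Step 2: rate₂/rate₁ = 5.8136e-02/2.2016e-02 = 2.641
Step 3: [A]₂/[A]₁ = 0.26/0.16 = 1.625
Step 4: n = ln(2.641)/ln(1.625) = 2.00 ≈ 2
Step 5: The reaction is second order in A.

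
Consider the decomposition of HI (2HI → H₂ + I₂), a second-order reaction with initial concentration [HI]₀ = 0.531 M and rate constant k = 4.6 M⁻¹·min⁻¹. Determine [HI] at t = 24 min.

0.008906 M

Step 1: For a second-order reaction: 1/[HI] = 1/[HI]₀ + kt
Step 2: 1/[HI] = 1/0.531 + 4.6 × 24
Step 3: 1/[HI] = 1.883 + 110.4 = 112.3
Step 4: [HI] = 1/112.3 = 0.008906 M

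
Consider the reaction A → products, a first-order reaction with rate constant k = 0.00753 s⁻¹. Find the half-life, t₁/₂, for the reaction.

92.05 s

Step 1: For a first-order reaction, t₁/₂ = ln(2)/k
Step 2: t₁/₂ = ln(2)/0.00753
Step 3: t₁/₂ = 0.6931/0.00753 = 92.05 s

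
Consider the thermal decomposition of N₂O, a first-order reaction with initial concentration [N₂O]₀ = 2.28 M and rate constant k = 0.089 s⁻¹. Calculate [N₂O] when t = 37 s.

0.08468 M

Step 1: For a first-order reaction: [N₂O] = [N₂O]₀ × e^(-kt)
Step 2: [N₂O] = 2.28 × e^(-0.089 × 37)
Step 3: [N₂O] = 2.28 × e^(-3.293)
Step 4: [N₂O] = 2.28 × 0.0371423 = 0.08468 M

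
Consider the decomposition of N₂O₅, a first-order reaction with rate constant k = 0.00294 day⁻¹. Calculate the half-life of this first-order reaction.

235.8 day

Step 1: For a first-order reaction, t₁/₂ = ln(2)/k
Step 2: t₁/₂ = ln(2)/0.00294
Step 3: t₁/₂ = 0.6931/0.00294 = 235.8 day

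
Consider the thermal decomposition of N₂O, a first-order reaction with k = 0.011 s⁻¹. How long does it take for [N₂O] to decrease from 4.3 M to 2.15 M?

63.01 s

Step 1: For first-order: t = ln([N₂O]₀/[N₂O])/k
Step 2: t = ln(4.3/2.15)/0.011
Step 3: t = ln(2)/0.011
Step 4: t = 0.6931/0.011 = 63.01 s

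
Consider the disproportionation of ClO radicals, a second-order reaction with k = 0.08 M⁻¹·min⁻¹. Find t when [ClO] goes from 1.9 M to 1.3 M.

3.036 min

Step 1: For second-order: t = (1/[ClO] - 1/[ClO]₀)/k
Step 2: t = (1/1.3 - 1/1.9)/0.08
Step 3: t = (0.7692 - 0.5263)/0.08
Step 4: t = 0.2429/0.08 = 3.036 min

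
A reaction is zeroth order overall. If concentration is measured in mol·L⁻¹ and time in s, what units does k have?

mol·L⁻¹·s⁻¹

Step 1: For overall order n, rate = k × (concentration)^n.
Step 2: Rate has units mol·L⁻¹·s⁻¹; concentration term has units (mol·L⁻¹)^0.
Step 3: k = rate / (concentration)^n, so units of k = (mol·L⁻¹)^(1-0)·s⁻¹ = mol·L⁻¹·s⁻¹.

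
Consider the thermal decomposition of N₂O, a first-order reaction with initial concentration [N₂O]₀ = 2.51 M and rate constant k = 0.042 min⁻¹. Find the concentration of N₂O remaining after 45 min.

0.3792 M

Step 1: For a first-order reaction: [N₂O] = [N₂O]₀ × e^(-kt)
Step 2: [N₂O] = 2.51 × e^(-0.042 × 45)
Step 3: [N₂O] = 2.51 × e^(-1.89)
Step 4: [N₂O] = 2.51 × 0.151072 = 0.3792 M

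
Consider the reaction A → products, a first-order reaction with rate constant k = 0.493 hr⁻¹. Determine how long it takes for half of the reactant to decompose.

1.406 hr

Step 1: For a first-order reaction, t₁/₂ = ln(2)/k
Step 2: t₁/₂ = ln(2)/0.493
Step 3: t₁/₂ = 0.6931/0.493 = 1.406 hr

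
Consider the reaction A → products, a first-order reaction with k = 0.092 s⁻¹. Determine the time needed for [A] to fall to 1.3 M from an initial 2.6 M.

7.534 s

Step 1: For first-order: t = ln([A]₀/[A])/k
Step 2: t = ln(2.6/1.3)/0.092
Step 3: t = ln(2)/0.092
Step 4: t = 0.6931/0.092 = 7.534 s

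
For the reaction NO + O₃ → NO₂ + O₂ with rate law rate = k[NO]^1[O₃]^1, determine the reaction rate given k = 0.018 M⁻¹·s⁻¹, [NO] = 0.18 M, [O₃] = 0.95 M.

0.003078 M/s

Step 1: The rate law is rate = k[NO]^1[O₃]^1
Step 2: Substitute: rate = 0.018 × (0.18)^1 × (0.95)^1
Step 3: rate = 0.018 × 0.18 × 0.95 = 0.003078 M/s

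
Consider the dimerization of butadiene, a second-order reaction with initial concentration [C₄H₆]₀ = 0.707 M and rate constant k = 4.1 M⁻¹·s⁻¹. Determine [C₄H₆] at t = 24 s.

0.01002 M

Step 1: For a second-order reaction: 1/[C₄H₆] = 1/[C₄H₆]₀ + kt
Step 2: 1/[C₄H₆] = 1/0.707 + 4.1 × 24
Step 3: 1/[C₄H₆] = 1.414 + 98.4 = 99.81
Step 4: [C₄H₆] = 1/99.81 = 0.01002 M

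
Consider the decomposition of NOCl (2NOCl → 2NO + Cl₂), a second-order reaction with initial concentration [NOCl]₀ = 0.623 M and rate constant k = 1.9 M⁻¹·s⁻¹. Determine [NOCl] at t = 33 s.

0.01555 M

Step 1: For a second-order reaction: 1/[NOCl] = 1/[NOCl]₀ + kt
Step 2: 1/[NOCl] = 1/0.623 + 1.9 × 33
Step 3: 1/[NOCl] = 1.605 + 62.7 = 64.31
Step 4: [NOCl] = 1/64.31 = 0.01555 M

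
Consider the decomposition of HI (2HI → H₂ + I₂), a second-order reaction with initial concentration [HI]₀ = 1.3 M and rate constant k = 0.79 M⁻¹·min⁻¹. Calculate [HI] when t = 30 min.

0.04087 M

Step 1: For a second-order reaction: 1/[HI] = 1/[HI]₀ + kt
Step 2: 1/[HI] = 1/1.3 + 0.79 × 30
Step 3: 1/[HI] = 0.7692 + 23.7 = 24.47
Step 4: [HI] = 1/24.47 = 0.04087 M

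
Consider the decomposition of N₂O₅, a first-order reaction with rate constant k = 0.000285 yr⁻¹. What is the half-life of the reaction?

2432 yr

Step 1: For a first-order reaction, t₁/₂ = ln(2)/k
Step 2: t₁/₂ = ln(2)/0.000285
Step 3: t₁/₂ = 0.6931/0.000285 = 2432 yr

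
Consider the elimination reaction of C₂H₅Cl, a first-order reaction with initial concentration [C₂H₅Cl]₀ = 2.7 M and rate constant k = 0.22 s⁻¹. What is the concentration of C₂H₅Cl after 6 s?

0.7213 M

Step 1: For a first-order reaction: [C₂H₅Cl] = [C₂H₅Cl]₀ × e^(-kt)
Step 2: [C₂H₅Cl] = 2.7 × e^(-0.22 × 6)
Step 3: [C₂H₅Cl] = 2.7 × e^(-1.32)
Step 4: [C₂H₅Cl] = 2.7 × 0.267135 = 0.7213 M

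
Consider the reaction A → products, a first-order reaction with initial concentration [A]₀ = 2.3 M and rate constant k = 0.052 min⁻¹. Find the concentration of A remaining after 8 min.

1.517 M

Step 1: For a first-order reaction: [A] = [A]₀ × e^(-kt)
Step 2: [A] = 2.3 × e^(-0.052 × 8)
Step 3: [A] = 2.3 × e^(-0.416)
Step 4: [A] = 2.3 × 0.65968 = 1.517 M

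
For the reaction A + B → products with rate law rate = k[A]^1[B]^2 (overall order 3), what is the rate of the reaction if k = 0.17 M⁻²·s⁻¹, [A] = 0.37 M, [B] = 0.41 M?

0.01057 M/s

Step 1: The rate law is rate = k[A]^1[B]^2, overall order = 1+2 = 3
Step 2: Substitute values: rate = 0.17 × (0.37)^1 × (0.41)^2
Step 3: rate = 0.17 × 0.37 × 0.1681 = 0.0105735 M/s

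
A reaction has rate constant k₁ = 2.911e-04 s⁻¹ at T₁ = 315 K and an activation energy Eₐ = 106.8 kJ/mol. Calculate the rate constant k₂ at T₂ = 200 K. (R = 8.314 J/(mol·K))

1.907e-14 s⁻¹

Step 1: Use the two-temperature Arrhenius form: ln(k₂/k₁) = -Eₐ/R × (1/T₂ - 1/T₁)
Step 2: Convert Eₐ to J/mol: 106.8 kJ/mol = 106800 J/mol
Step 3: 1/T₂ - 1/T₁ = 1/200 - 1/315 = 1.825397e-03 K⁻¹
Step 4: ln(k₂/k₁) = -106800/8.314 × 1.825397e-03 = -23.44869
Step 5: k₂ = k₁ × exp(-23.44869) = 2.911e-04 × 6.55184e-11 = 1.907e-14 s⁻¹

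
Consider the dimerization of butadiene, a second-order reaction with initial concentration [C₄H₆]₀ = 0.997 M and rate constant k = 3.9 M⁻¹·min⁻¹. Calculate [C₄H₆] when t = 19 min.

0.01332 M

Step 1: For a second-order reaction: 1/[C₄H₆] = 1/[C₄H₆]₀ + kt
Step 2: 1/[C₄H₆] = 1/0.997 + 3.9 × 19
Step 3: 1/[C₄H₆] = 1.003 + 74.1 = 75.1
Step 4: [C₄H₆] = 1/75.1 = 0.01332 M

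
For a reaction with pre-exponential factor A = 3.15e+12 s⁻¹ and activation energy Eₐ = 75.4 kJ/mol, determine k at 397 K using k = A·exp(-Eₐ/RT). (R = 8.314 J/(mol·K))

3.78e+02 s⁻¹

Step 1: Use the Arrhenius equation: k = A × exp(-Eₐ/RT)
Step 2: Convert Eₐ to J/mol: 75.4 kJ/mol = 75400 J/mol
Step 3: Calculate the exponent: -Eₐ/(RT) = -75400/(8.314 × 397) = -22.84393
Step 4: k = 3.15e+12 × exp(-22.84393)
Step 5: k = 3.15e+12 × 1.19952e-10 = 3.7785e+02 s⁻¹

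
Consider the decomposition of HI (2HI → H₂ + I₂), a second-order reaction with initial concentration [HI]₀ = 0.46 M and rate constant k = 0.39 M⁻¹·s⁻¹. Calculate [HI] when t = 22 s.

0.09299 M

Step 1: For a second-order reaction: 1/[HI] = 1/[HI]₀ + kt
Step 2: 1/[HI] = 1/0.46 + 0.39 × 22
Step 3: 1/[HI] = 2.174 + 8.58 = 10.75
Step 4: [HI] = 1/10.75 = 0.09299 M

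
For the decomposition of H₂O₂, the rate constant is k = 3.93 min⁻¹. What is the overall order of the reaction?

first order (1)

Step 1: The units of k for an nth-order reaction are (concentration)^(1-n)·(time)⁻¹.
Step 2: Here k has units min⁻¹, so the concentration exponent is 0.
Step 3: 1 - n = 0 ⇒ n = 1. The reaction is first order.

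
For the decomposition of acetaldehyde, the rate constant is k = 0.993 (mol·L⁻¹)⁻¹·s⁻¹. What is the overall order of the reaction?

second order (2)

Step 1: The units of k for an nth-order reaction are (concentration)^(1-n)·(time)⁻¹.
Step 2: Here k has units (mol·L⁻¹)⁻¹·s⁻¹, so the concentration exponent is -1.
Step 3: 1 - n = -1 ⇒ n = 2. The reaction is second order.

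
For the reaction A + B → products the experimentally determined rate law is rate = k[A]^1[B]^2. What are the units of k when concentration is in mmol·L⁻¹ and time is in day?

(mmol·L⁻¹)⁻²·day⁻¹

Step 1: Overall order = 1 + 2 = 3.
Step 2: rate has units mmol·L⁻¹·day⁻¹; [A]^1[B]^2 has units (mmol·L⁻¹)^3.
Step 3: k = rate/([A]^1[B]^2), so units of k = (mmol·L⁻¹)^(1-3)·day⁻¹ = (mmol·L⁻¹)⁻²·day⁻¹.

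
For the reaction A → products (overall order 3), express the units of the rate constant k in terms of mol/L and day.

(mol/L)⁻²·day⁻¹

Step 1: For overall order n, rate = k × (concentration)^n.
Step 2: Rate has units mol/L·day⁻¹; concentration term has units (mol/L)^3.
Step 3: k = rate / (concentration)^n, so units of k = (mol/L)^(1-3)·day⁻¹ = (mol/L)⁻²·day⁻¹.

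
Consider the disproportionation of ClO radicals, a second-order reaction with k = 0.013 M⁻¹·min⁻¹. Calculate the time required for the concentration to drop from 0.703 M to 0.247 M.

202 min

Step 1: For second-order: t = (1/[ClO] - 1/[ClO]₀)/k
Step 2: t = (1/0.247 - 1/0.703)/0.013
Step 3: t = (4.049 - 1.422)/0.013
Step 4: t = 2.626/0.013 = 202 min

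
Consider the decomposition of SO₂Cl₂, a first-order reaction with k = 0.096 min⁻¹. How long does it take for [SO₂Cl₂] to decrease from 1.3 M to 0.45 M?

11.05 min

Step 1: For first-order: t = ln([SO₂Cl₂]₀/[SO₂Cl₂])/k
Step 2: t = ln(1.3/0.45)/0.096
Step 3: t = ln(2.889)/0.096
Step 4: t = 1.061/0.096 = 11.05 min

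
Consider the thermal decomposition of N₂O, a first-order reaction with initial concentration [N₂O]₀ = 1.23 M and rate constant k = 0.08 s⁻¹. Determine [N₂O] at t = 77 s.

0.002598 M

Step 1: For a first-order reaction: [N₂O] = [N₂O]₀ × e^(-kt)
Step 2: [N₂O] = 1.23 × e^(-0.08 × 77)
Step 3: [N₂O] = 1.23 × e^(-6.16)
Step 4: [N₂O] = 1.23 × 0.00211225 = 0.002598 M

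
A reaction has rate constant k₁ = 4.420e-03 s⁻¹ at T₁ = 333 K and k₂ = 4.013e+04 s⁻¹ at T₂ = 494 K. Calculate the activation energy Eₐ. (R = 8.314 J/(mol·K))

136.1 kJ/mol

Step 1: Use the two-temperature Arrhenius form: ln(k₂/k₁) = -Eₐ/R × (1/T₂ - 1/T₁)
Step 2: ln(k₂/k₁) = ln(4.013e+04/4.420e-03) = ln(9.07919e+06) = 16.0215
Step 3: 1/T₂ - 1/T₁ = 1/494 - 1/333 = -9.787115e-04 K⁻¹
Step 4: Eₐ = -R × ln(k₂/k₁) / (1/T₂ - 1/T₁) = -8.314 × 16.0215 / -9.787115e-04
Step 5: Eₐ = 1.3610e+05 J/mol = 136.1 kJ/mol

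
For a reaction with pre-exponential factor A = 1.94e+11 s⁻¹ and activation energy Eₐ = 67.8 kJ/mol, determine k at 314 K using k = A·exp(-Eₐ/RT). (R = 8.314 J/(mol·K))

1.02e+00 s⁻¹

Step 1: Use the Arrhenius equation: k = A × exp(-Eₐ/RT)
Step 2: Convert Eₐ to J/mol: 67.8 kJ/mol = 67800 J/mol
Step 3: Calculate the exponent: -Eₐ/(RT) = -67800/(8.314 × 314) = -25.97108
Step 4: k = 1.94e+11 × exp(-25.97108)
Step 5: k = 1.94e+11 × 5.25900e-12 = 1.0202e+00 s⁻¹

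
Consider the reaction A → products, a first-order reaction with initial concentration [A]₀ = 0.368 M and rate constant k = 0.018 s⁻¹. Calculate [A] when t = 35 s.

0.196 M

Step 1: For a first-order reaction: [A] = [A]₀ × e^(-kt)
Step 2: [A] = 0.368 × e^(-0.018 × 35)
Step 3: [A] = 0.368 × e^(-0.63)
Step 4: [A] = 0.368 × 0.532592 = 0.196 M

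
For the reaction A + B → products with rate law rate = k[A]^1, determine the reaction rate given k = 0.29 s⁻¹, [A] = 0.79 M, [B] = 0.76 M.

0.2291 M/s

Step 1: The rate law is rate = k[A]^1
Step 2: Note that the rate does not depend on [B] (zero order in B).
Step 3: rate = 0.29 × (0.79)^1 = 0.2291 M/s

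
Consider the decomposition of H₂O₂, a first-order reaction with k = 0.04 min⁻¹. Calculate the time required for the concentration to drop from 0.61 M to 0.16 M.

33.46 min

Step 1: For first-order: t = ln([H₂O₂]₀/[H₂O₂])/k
Step 2: t = ln(0.61/0.16)/0.04
Step 3: t = ln(3.812)/0.04
Step 4: t = 1.338/0.04 = 33.46 min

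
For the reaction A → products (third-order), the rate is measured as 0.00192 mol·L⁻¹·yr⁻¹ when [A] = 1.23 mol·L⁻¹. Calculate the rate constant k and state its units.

0.001032 (mol·L⁻¹)⁻²·yr⁻¹

Step 1: rate = k[A]^3, so k = rate / [A]^3.
Step 2: k = 0.00192 / (1.23)^3 = 0.00192 / 1.861.
Step 3: k = 0.001032 (mol·L⁻¹)⁻²·yr⁻¹.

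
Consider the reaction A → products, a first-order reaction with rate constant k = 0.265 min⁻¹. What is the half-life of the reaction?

2.616 min

Step 1: For a first-order reaction, t₁/₂ = ln(2)/k
Step 2: t₁/₂ = ln(2)/0.265
Step 3: t₁/₂ = 0.6931/0.265 = 2.616 min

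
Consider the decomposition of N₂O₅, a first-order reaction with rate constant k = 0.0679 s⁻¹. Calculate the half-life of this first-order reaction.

10.21 s

Step 1: For a first-order reaction, t₁/₂ = ln(2)/k
Step 2: t₁/₂ = ln(2)/0.0679
Step 3: t₁/₂ = 0.6931/0.0679 = 10.21 s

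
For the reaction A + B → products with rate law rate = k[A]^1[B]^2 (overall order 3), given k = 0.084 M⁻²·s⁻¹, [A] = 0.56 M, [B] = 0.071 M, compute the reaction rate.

0.0002371 M/s

Step 1: The rate law is rate = k[A]^1[B]^2, overall order = 1+2 = 3
Step 2: Substitute values: rate = 0.084 × (0.56)^1 × (0.071)^2
Step 3: rate = 0.084 × 0.56 × 0.005041 = 0.000237129 M/s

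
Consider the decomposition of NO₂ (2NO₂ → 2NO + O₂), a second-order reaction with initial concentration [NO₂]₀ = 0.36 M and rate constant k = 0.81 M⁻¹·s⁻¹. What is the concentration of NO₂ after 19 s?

0.05504 M

Step 1: For a second-order reaction: 1/[NO₂] = 1/[NO₂]₀ + kt
Step 2: 1/[NO₂] = 1/0.36 + 0.81 × 19
Step 3: 1/[NO₂] = 2.778 + 15.39 = 18.17
Step 4: [NO₂] = 1/18.17 = 0.05504 M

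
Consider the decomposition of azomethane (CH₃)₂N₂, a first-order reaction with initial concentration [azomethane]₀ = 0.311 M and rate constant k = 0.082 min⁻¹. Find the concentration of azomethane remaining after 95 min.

0.0001287 M

Step 1: For a first-order reaction: [azomethane] = [azomethane]₀ × e^(-kt)
Step 2: [azomethane] = 0.311 × e^(-0.082 × 95)
Step 3: [azomethane] = 0.311 × e^(-7.79)
Step 4: [azomethane] = 0.311 × 0.000413853 = 0.0001287 M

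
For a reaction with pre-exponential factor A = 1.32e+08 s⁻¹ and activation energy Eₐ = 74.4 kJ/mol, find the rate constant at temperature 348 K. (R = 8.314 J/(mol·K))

8.97e-04 s⁻¹

Step 1: Use the Arrhenius equation: k = A × exp(-Eₐ/RT)
Step 2: Convert Eₐ to J/mol: 74.4 kJ/mol = 74400 J/mol
Step 3: Calculate the exponent: -Eₐ/(RT) = -74400/(8.314 × 348) = -25.71483
Step 4: k = 1.32e+08 × exp(-25.71483)
Step 5: k = 1.32e+08 × 6.79503e-12 = 8.9694e-04 s⁻¹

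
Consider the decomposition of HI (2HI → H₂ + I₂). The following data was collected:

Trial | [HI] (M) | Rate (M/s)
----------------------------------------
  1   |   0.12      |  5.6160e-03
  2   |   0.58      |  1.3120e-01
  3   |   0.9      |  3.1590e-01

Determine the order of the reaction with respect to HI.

second order (2)

Step 1: Compare trials to find order n where rate₂/rate₁ = ([HI]₂/[HI]₁)^n
Step 2: rate₂/rate₁ = 1.3120e-01/5.6160e-03 = 23.36
Step 3: [HI]₂/[HI]₁ = 0.58/0.12 = 4.833
Step 4: n = ln(23.36)/ln(4.833) = 2.00 ≈ 2
Step 5: The reaction is second order in HI.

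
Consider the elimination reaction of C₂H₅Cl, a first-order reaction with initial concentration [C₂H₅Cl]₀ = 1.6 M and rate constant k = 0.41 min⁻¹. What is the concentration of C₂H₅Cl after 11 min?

0.0176 M

Step 1: For a first-order reaction: [C₂H₅Cl] = [C₂H₅Cl]₀ × e^(-kt)
Step 2: [C₂H₅Cl] = 1.6 × e^(-0.41 × 11)
Step 3: [C₂H₅Cl] = 1.6 × e^(-4.51)
Step 4: [C₂H₅Cl] = 1.6 × 0.0109985 = 0.0176 M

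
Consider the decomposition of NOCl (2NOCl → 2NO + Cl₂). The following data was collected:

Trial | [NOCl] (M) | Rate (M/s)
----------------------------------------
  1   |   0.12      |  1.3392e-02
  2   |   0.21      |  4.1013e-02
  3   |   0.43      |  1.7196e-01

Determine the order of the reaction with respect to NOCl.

second order (2)

Step 1: Compare trials to find order n where rate₂/rate₁ = ([NOCl]₂/[NOCl]₁)^n
Step 2: rate₂/rate₁ = 4.1013e-02/1.3392e-02 = 3.062
Step 3: [NOCl]₂/[NOCl]₁ = 0.21/0.12 = 1.75
Step 4: n = ln(3.062)/ln(1.75) = 2.00 ≈ 2
Step 5: The reaction is second order in NOCl.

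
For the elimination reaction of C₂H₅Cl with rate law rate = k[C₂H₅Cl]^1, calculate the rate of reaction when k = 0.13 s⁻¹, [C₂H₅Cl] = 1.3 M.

0.169 M/s

Step 1: Identify the rate law: rate = k[C₂H₅Cl]^1
Step 2: Substitute values: rate = 0.13 × (1.3)^1
Step 3: Calculate: rate = 0.13 × 1.3 = 0.169 M/s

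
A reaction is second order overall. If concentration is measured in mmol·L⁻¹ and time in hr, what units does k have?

(mmol·L⁻¹)⁻¹·hr⁻¹

Step 1: For overall order n, rate = k × (concentration)^n.
Step 2: Rate has units mmol·L⁻¹·hr⁻¹; concentration term has units (mmol·L⁻¹)^2.
Step 3: k = rate / (concentration)^n, so units of k = (mmol·L⁻¹)^(1-2)·hr⁻¹ = (mmol·L⁻¹)⁻¹·hr⁻¹.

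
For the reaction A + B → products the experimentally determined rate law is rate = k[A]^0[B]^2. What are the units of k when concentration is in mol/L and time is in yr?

(mol/L)⁻¹·yr⁻¹

Step 1: Overall order = 0 + 2 = 2.
Step 2: rate has units mol/L·yr⁻¹; [A]^0[B]^2 has units (mol/L)^2.
Step 3: k = rate/([A]^0[B]^2), so units of k = (mol/L)^(1-2)·yr⁻¹ = (mol/L)⁻¹·yr⁻¹.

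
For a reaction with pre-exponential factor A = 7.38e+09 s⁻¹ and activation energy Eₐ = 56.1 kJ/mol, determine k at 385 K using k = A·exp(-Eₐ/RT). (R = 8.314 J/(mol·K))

1.80e+02 s⁻¹

Step 1: Use the Arrhenius equation: k = A × exp(-Eₐ/RT)
Step 2: Convert Eₐ to J/mol: 56.1 kJ/mol = 56100 J/mol
Step 3: Calculate the exponent: -Eₐ/(RT) = -56100/(8.314 × 385) = -17.52638
Step 4: k = 7.38e+09 × exp(-17.52638)
Step 5: k = 7.38e+09 × 2.44563e-08 = 1.8049e+02 s⁻¹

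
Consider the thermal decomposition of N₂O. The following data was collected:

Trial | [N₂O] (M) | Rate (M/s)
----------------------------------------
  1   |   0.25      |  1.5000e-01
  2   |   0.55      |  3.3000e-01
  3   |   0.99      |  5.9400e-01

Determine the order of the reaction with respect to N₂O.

first order (1)

Step 1: Compare trials to find order n where rate₂/rate₁ = ([N₂O]₂/[N₂O]₁)^n
Step 2: rate₂/rate₁ = 3.3000e-01/1.5000e-01 = 2.2
Step 3: [N₂O]₂/[N₂O]₁ = 0.55/0.25 = 2.2
Step 4: n = ln(2.2)/ln(2.2) = 1.00 ≈ 1
Step 5: The reaction is first order in N₂O.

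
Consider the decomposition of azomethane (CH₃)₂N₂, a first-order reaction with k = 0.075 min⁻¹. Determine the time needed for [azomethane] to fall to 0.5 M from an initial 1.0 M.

9.242 min

Step 1: For first-order: t = ln([azomethane]₀/[azomethane])/k
Step 2: t = ln(1.0/0.5)/0.075
Step 3: t = ln(2)/0.075
Step 4: t = 0.6931/0.075 = 9.242 min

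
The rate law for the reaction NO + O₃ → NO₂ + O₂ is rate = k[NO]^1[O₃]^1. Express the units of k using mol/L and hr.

(mol/L)⁻¹·hr⁻¹

Step 1: Overall order = 1 + 1 = 2.
Step 2: rate has units mol/L·hr⁻¹; [NO]^1[O₃]^1 has units (mol/L)^2.
Step 3: k = rate/([NO]^1[O₃]^1), so units of k = (mol/L)^(1-2)·hr⁻¹ = (mol/L)⁻¹·hr⁻¹.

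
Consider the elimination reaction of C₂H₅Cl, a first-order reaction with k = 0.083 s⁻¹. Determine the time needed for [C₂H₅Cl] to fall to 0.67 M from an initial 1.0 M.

4.825 s

Step 1: For first-order: t = ln([C₂H₅Cl]₀/[C₂H₅Cl])/k
Step 2: t = ln(1.0/0.67)/0.083
Step 3: t = ln(1.493)/0.083
Step 4: t = 0.4005/0.083 = 4.825 s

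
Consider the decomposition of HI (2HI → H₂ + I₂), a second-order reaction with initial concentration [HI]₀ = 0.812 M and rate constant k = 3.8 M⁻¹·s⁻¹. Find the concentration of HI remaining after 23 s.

0.01128 M

Step 1: For a second-order reaction: 1/[HI] = 1/[HI]₀ + kt
Step 2: 1/[HI] = 1/0.812 + 3.8 × 23
Step 3: 1/[HI] = 1.232 + 87.4 = 88.63
Step 4: [HI] = 1/88.63 = 0.01128 M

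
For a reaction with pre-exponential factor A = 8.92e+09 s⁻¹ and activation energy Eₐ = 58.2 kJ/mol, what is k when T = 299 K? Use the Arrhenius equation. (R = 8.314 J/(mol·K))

6.06e-01 s⁻¹

Step 1: Use the Arrhenius equation: k = A × exp(-Eₐ/RT)
Step 2: Convert Eₐ to J/mol: 58.2 kJ/mol = 58200 J/mol
Step 3: Calculate the exponent: -Eₐ/(RT) = -58200/(8.314 × 299) = -23.41218
Step 4: k = 8.92e+09 × exp(-23.41218)
Step 5: k = 8.92e+09 × 6.79547e-11 = 6.0616e-01 s⁻¹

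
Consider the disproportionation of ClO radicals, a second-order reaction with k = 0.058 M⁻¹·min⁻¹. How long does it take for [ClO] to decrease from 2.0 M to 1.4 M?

3.695 min

Step 1: For second-order: t = (1/[ClO] - 1/[ClO]₀)/k
Step 2: t = (1/1.4 - 1/2.0)/0.058
Step 3: t = (0.7143 - 0.5)/0.058
Step 4: t = 0.2143/0.058 = 3.695 min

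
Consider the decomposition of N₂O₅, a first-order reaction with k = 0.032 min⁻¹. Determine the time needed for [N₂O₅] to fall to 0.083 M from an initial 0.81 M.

71.19 min

Step 1: For first-order: t = ln([N₂O₅]₀/[N₂O₅])/k
Step 2: t = ln(0.81/0.083)/0.032
Step 3: t = ln(9.759)/0.032
Step 4: t = 2.278/0.032 = 71.19 min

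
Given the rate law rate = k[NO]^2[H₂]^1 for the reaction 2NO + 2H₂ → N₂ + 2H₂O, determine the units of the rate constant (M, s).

M⁻²·s⁻¹

Step 1: Overall order = 2 + 1 = 3.
Step 2: rate has units M·s⁻¹; [NO]^2[H₂]^1 has units M^3.
Step 3: k = rate/([NO]^2[H₂]^1), so units of k = M^(1-3)·s⁻¹ = M⁻²·s⁻¹.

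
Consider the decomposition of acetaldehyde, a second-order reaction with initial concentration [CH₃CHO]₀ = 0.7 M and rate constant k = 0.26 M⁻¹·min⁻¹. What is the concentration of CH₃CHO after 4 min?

0.4051 M

Step 1: For a second-order reaction: 1/[CH₃CHO] = 1/[CH₃CHO]₀ + kt
Step 2: 1/[CH₃CHO] = 1/0.7 + 0.26 × 4
Step 3: 1/[CH₃CHO] = 1.429 + 1.04 = 2.469
Step 4: [CH₃CHO] = 1/2.469 = 0.4051 M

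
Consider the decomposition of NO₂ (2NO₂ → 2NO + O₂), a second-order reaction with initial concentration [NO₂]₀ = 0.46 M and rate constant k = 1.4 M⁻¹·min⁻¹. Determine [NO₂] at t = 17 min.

0.0385 M

Step 1: For a second-order reaction: 1/[NO₂] = 1/[NO₂]₀ + kt
Step 2: 1/[NO₂] = 1/0.46 + 1.4 × 17
Step 3: 1/[NO₂] = 2.174 + 23.8 = 25.97
Step 4: [NO₂] = 1/25.97 = 0.0385 M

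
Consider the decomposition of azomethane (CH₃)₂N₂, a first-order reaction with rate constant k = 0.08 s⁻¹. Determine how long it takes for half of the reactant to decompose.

8.664 s

Step 1: For a first-order reaction, t₁/₂ = ln(2)/k
Step 2: t₁/₂ = ln(2)/0.08
Step 3: t₁/₂ = 0.6931/0.08 = 8.664 s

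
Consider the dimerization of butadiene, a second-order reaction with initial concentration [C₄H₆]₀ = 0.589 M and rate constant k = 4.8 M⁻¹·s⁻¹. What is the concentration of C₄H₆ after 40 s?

0.005163 M

Step 1: For a second-order reaction: 1/[C₄H₆] = 1/[C₄H₆]₀ + kt
Step 2: 1/[C₄H₆] = 1/0.589 + 4.8 × 40
Step 3: 1/[C₄H₆] = 1.698 + 192 = 193.7
Step 4: [C₄H₆] = 1/193.7 = 0.005163 M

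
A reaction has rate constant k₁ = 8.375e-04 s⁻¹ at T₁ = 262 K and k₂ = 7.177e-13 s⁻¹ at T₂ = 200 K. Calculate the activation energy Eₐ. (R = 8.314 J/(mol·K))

146.7 kJ/mol

Step 1: Use the two-temperature Arrhenius form: ln(k₂/k₁) = -Eₐ/R × (1/T₂ - 1/T₁)
Step 2: ln(k₂/k₁) = ln(7.177e-13/8.375e-04) = ln(8.56955e-10) = -20.8776
Step 3: 1/T₂ - 1/T₁ = 1/200 - 1/262 = 1.183206e-03 K⁻¹
Step 4: Eₐ = -R × ln(k₂/k₁) / (1/T₂ - 1/T₁) = -8.314 × -20.8776 / 1.183206e-03
Step 5: Eₐ = 1.4670e+05 J/mol = 146.7 kJ/mol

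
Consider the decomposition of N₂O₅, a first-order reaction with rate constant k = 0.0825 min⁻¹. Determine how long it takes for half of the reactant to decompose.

8.402 min

Step 1: For a first-order reaction, t₁/₂ = ln(2)/k
Step 2: t₁/₂ = ln(2)/0.0825
Step 3: t₁/₂ = 0.6931/0.0825 = 8.402 min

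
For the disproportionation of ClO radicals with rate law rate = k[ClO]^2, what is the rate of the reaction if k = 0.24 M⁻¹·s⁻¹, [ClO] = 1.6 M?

0.6144 M/s

Step 1: Identify the rate law: rate = k[ClO]^2
Step 2: Substitute values: rate = 0.24 × (1.6)^2
Step 3: Calculate: rate = 0.24 × 2.56 = 0.6144 M/s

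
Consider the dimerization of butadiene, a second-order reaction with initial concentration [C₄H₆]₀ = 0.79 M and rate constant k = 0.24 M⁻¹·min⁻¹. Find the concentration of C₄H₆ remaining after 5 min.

0.4055 M

Step 1: For a second-order reaction: 1/[C₄H₆] = 1/[C₄H₆]₀ + kt
Step 2: 1/[C₄H₆] = 1/0.79 + 0.24 × 5
Step 3: 1/[C₄H₆] = 1.266 + 1.2 = 2.466
Step 4: [C₄H₆] = 1/2.466 = 0.4055 M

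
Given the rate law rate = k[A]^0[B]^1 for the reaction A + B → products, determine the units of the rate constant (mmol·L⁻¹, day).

day⁻¹

Step 1: Overall order = 0 + 1 = 1.
Step 2: rate has units mmol·L⁻¹·day⁻¹; [A]^0[B]^1 has units (mmol·L⁻¹)^1.
Step 3: k = rate/([A]^0[B]^1), so units of k = (mmol·L⁻¹)^(1-1)·day⁻¹ = day⁻¹.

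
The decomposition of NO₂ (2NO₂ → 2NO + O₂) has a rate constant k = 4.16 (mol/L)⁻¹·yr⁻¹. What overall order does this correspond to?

second order (2)

Step 1: The units of k for an nth-order reaction are (concentration)^(1-n)·(time)⁻¹.
Step 2: Here k has units (mol/L)⁻¹·yr⁻¹, so the concentration exponent is -1.
Step 3: 1 - n = -1 ⇒ n = 2. The reaction is second order.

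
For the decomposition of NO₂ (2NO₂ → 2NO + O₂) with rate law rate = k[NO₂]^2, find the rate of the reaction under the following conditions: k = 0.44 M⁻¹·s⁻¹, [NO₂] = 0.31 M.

0.04228 M/s

Step 1: Identify the rate law: rate = k[NO₂]^2
Step 2: Substitute values: rate = 0.44 × (0.31)^2
Step 3: Calculate: rate = 0.44 × 0.0961 = 0.042284 M/s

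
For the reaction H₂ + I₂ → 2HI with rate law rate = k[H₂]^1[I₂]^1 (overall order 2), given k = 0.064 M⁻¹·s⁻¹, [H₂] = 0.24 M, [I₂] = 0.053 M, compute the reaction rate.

0.0008141 M/s

Step 1: The rate law is rate = k[H₂]^1[I₂]^1, overall order = 1+1 = 2
Step 2: Substitute values: rate = 0.064 × (0.24)^1 × (0.053)^1
Step 3: rate = 0.064 × 0.24 × 0.053 = 0.00081408 M/s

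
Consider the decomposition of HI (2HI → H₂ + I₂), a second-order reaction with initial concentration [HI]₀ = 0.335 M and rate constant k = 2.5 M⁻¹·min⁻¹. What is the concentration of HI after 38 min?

0.01021 M

Step 1: For a second-order reaction: 1/[HI] = 1/[HI]₀ + kt
Step 2: 1/[HI] = 1/0.335 + 2.5 × 38
Step 3: 1/[HI] = 2.985 + 95 = 97.99
Step 4: [HI] = 1/97.99 = 0.01021 M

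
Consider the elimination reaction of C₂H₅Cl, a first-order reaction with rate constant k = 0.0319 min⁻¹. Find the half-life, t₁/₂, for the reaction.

21.73 min

Step 1: For a first-order reaction, t₁/₂ = ln(2)/k
Step 2: t₁/₂ = ln(2)/0.0319
Step 3: t₁/₂ = 0.6931/0.0319 = 21.73 min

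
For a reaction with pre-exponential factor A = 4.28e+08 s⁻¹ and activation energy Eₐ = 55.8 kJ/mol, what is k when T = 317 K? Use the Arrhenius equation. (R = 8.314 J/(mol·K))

2.73e-01 s⁻¹

Step 1: Use the Arrhenius equation: k = A × exp(-Eₐ/RT)
Step 2: Convert Eₐ to J/mol: 55.8 kJ/mol = 55800 J/mol
Step 3: Calculate the exponent: -Eₐ/(RT) = -55800/(8.314 × 317) = -21.17215
Step 4: k = 4.28e+08 × exp(-21.17215)
Step 5: k = 4.28e+08 × 6.38340e-10 = 2.7321e-01 s⁻¹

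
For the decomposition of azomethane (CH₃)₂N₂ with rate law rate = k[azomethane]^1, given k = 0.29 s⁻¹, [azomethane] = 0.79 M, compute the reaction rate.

0.2291 M/s

Step 1: Identify the rate law: rate = k[azomethane]^1
Step 2: Substitute values: rate = 0.29 × (0.79)^1
Step 3: Calculate: rate = 0.29 × 0.79 = 0.2291 M/s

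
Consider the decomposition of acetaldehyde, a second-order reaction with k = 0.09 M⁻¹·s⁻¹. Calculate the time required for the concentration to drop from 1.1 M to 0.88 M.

2.525 s

Step 1: For second-order: t = (1/[CH₃CHO] - 1/[CH₃CHO]₀)/k
Step 2: t = (1/0.88 - 1/1.1)/0.09
Step 3: t = (1.136 - 0.9091)/0.09
Step 4: t = 0.2273/0.09 = 2.525 s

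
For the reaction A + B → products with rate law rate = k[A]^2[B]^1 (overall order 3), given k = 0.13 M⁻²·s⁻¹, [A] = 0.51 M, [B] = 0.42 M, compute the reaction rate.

0.0142 M/s

Step 1: The rate law is rate = k[A]^2[B]^1, overall order = 2+1 = 3
Step 2: Substitute values: rate = 0.13 × (0.51)^2 × (0.42)^1
Step 3: rate = 0.13 × 0.2601 × 0.42 = 0.0142015 M/s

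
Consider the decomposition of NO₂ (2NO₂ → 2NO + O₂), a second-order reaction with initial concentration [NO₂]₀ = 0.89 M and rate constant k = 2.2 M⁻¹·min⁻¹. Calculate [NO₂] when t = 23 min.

0.01933 M

Step 1: For a second-order reaction: 1/[NO₂] = 1/[NO₂]₀ + kt
Step 2: 1/[NO₂] = 1/0.89 + 2.2 × 23
Step 3: 1/[NO₂] = 1.124 + 50.6 = 51.72
Step 4: [NO₂] = 1/51.72 = 0.01933 M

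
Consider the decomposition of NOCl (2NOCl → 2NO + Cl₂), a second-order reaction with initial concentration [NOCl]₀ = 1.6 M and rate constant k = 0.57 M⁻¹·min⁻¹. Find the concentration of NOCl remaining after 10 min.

0.1581 M

Step 1: For a second-order reaction: 1/[NOCl] = 1/[NOCl]₀ + kt
Step 2: 1/[NOCl] = 1/1.6 + 0.57 × 10
Step 3: 1/[NOCl] = 0.625 + 5.7 = 6.325
Step 4: [NOCl] = 1/6.325 = 0.1581 M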